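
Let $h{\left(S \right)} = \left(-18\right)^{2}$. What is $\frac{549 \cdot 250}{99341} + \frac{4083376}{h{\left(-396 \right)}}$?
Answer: $\frac{101422781054}{8046621} \approx 12604.0$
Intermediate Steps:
$h{\left(S \right)} = 324$
$\frac{549 \cdot 250}{99341} + \frac{4083376}{h{\left(-396 \right)}} = \frac{549 \cdot 250}{99341} + \frac{4083376}{324} = 137250 \cdot \frac{1}{99341} + 4083376 \cdot \frac{1}{324} = \frac{137250}{99341} + \frac{1020844}{81} = \frac{101422781054}{8046621}$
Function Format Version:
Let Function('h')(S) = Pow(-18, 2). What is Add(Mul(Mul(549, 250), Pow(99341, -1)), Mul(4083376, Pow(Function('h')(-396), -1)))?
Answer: Rational(101422781054, 8046621) ≈ 12604.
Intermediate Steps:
Function('h')(S) = 324
Add(Mul(Mul(549, 250), Pow(99341, -1)), Mul(4083376, Pow(Function('h')(-396), -1))) = Add(Mul(Mul(549, 250), Pow(99341, -1)), Mul(4083376, Pow(324, -1))) = Add(Mul(137250, Rational(1, 99341)), Mul(4083376, Rational(1, 324))) = Add(Rational(137250, 99341), Rational(1020844, 81)) = Rational(101422781054, 8046621)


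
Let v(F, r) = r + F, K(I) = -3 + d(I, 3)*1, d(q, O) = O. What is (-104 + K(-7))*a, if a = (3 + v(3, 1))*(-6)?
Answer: 4368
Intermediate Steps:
K(I) = 0 (K(I) = -3 + 3*1 = -3 + 3 = 0)
v(F, r) = F + r
a = -42 (a = (3 + (3 + 1))*(-6) = (3 + 4)*(-6) = 7*(-6) = -42)
(-104 + K(-7))*a = (-104 + 0)*(-42) = -104*(-42) = 4368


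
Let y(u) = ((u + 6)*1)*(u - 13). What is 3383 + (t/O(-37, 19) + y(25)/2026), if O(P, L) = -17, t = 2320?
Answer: 55911645/17221 ≈ 3246.7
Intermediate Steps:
y(u) = (-13 + u)*(6 + u) (y(u) = ((6 + u)*1)*(-13 + u) = (6 + u)*(-13 + u) = (-13 + u)*(6 + u))
3383 + (t/O(-37, 19) + y(25)/2026) = 3383 + (2320/(-17) + (-78 + 25**2 - 7*25)/2026) = 3383 + (2320*(-1/17) + (-78 + 625 - 175)*(1/2026)) = 3383 + (-2320/17 + 372*(1/2026)) = 3383 + (-2320/17 + 186/1013) = 3383 - 2346998/17221 = 55911645/17221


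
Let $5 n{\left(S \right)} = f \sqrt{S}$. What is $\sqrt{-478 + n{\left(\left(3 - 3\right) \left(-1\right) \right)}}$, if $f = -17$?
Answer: $i \sqrt{478} \approx 21.863 i$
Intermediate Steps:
$n{\left(S \right)} = - \frac{17 \sqrt{S}}{5}$ ($n{\left(S \right)} = \frac{\left(-17\right) \sqrt{S}}{5} = - \frac{17 \sqrt{S}}{5}$)
$\sqrt{-478 + n{\left(\left(3 - 3\right) \left(-1\right) \right)}} = \sqrt{-478 - \frac{17 \sqrt{\left(3 - 3\right) \left(-1\right)}}{5}} = \sqrt{-478 - \frac{17 \sqrt{0 \left(-1\right)}}{5}} = \sqrt{-478 - \frac{17 \sqrt{0}}{5}} = \sqrt{-478 - 0} = \sqrt{-478 + 0} = \sqrt{-478} = i \sqrt{478}$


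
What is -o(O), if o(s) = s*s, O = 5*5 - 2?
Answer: -529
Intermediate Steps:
O = 23 (O = 25 - 2 = 23)
o(s) = s²
-o(O) = -1*23² = -1*529 = -529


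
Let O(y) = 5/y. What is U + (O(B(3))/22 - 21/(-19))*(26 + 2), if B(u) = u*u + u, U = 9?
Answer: 50759/1254 ≈ 40.478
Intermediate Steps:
B(u) = u + u**2 (B(u) = u**2 + u = u + u**2)
U + (O(B(3))/22 - 21/(-19))*(26 + 2) = 9 + ((5/((3*(1 + 3))))/22 - 21/(-19))*(26 + 2) = 9 + ((5/((3*4)))*(1/22) - 21*(-1/19))*28 = 9 + ((5/12)*(1/22) + 21/19)*28 = 9 + (5/264 + 21/19)*28 = 9 + (5639/5016)*28 = 9 + 39473/1254 = 50759/1254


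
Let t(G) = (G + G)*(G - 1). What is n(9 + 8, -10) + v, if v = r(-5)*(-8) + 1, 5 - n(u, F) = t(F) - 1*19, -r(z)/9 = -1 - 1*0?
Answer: -267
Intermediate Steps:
r(z) = 9 (r(z) = -9*(-1 - 1*0) = -9*(-1 + 0) = -9*(-1) = 9)
t(G) = 2*G*(-1 + G) (t(G) = (2*G)*(-1 + G) = 2*G*(-1 + G))
n(u, F) = 24 - 2*F*(-1 + F) (n(u, F) = 5 - (2*F*(-1 + F) - 1*19) = 5 - (2*F*(-1 + F) - 19) = 5 - (-19 + 2*F*(-1 + F)) = 5 + (19 - 2*F*(-1 + F)) = 24 - 2*F*(-1 + F))
v = -71 (v = 9*(-8) + 1 = -72 + 1 = -71)
n(9 + 8, -10) + v = (24 - 2*(-10)*(-1 - 10)) - 71 = (24 - 2*(-10)*(-11)) - 71 = (24 - 220) - 71 = -196 - 71 = -267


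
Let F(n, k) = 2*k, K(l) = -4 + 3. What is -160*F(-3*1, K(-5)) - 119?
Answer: 201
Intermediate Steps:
K(l) = -1
-160*F(-3*1, K(-5)) - 119 = -320*(-1) - 119 = -160*(-2) - 119 = 320 - 119 = 201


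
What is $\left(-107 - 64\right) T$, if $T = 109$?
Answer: $-18639$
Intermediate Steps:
$\left(-107 - 64\right) T = \left(-107 - 64\right) 109 = \left(-171\right) 109 = -18639$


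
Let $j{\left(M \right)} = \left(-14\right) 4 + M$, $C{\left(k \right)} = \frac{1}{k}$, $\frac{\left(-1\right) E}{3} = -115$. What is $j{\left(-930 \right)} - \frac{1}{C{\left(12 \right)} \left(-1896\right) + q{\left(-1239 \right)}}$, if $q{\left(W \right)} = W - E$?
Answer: $- \frac{1717611}{1742} \approx -986.0$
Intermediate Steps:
$E = 345$ ($E = \left(-3\right) \left(-115\right) = 345$)
$q{\left(W \right)} = -345 + W$ ($q{\left(W \right)} = W - 345 = -345 + W$)
$j{\left(M \right)} = -56 + M$
$j{\left(-930 \right)} - \frac{1}{C{\left(12 \right)} \left(-1896\right) + q{\left(-1239 \right)}} = \left(-56 - 930\right) - \frac{1}{\frac{1}{12} \left(-1896\right) - 1584} = -986 - \frac{1}{\frac{1}{12} \left(-1896\right) - 1584} = -986 - \frac{1}{-158 - 1584} = -986 - \frac{1}{-1742} = -986 - - \frac{1}{1742} = -986 + \frac{1}{1742} = - \frac{1717611}{1742}$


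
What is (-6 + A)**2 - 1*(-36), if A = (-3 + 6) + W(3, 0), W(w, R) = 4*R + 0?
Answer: 45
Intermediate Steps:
W(w, R) = 4*R
A = 3 (A = (-3 + 6) + 4*0 = 3 + 0 = 3)
(-6 + A)**2 - 1*(-36) = (-6 + 3)**2 - 1*(-36) = (-3)**2 + 36 = 9 + 36 = 45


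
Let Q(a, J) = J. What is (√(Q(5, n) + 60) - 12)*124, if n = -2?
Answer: -1488 + 124*√58 ≈ -543.64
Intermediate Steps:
(√(Q(5, n) + 60) - 12)*124 = (√(-2 + 60) - 12)*124 = (√58 - 12)*124 = (-12 + √58)*124 = -1488 + 124*√58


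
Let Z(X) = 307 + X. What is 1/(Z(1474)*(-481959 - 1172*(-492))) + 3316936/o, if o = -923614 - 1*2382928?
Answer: -279614991551549/278738787501915 ≈ -1.0031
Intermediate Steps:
o = -3306542 (o = -923614 - 2382928 = -3306542)
1/(Z(1474)*(-481959 - 1172*(-492))) + 3316936/o = 1/((307 + 1474)*(-481959 - 1172*(-492))) + 3316936/(-3306542) = 1/(1781*(-481959 + 576624)) + 3316936*(-1/3306542) = (1/1781)/94665 - 1658468/1653271 = (1/1781)*(1/94665) - 1658468/1653271 = 1/168598365 - 1658468/1653271 = -279614991551549/278738787501915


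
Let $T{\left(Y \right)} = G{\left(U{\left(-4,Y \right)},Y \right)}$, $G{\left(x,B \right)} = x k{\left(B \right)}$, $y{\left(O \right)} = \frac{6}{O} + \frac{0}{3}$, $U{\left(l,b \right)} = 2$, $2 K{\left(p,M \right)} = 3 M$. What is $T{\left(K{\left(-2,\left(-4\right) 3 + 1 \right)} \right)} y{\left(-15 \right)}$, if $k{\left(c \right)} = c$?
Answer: $\frac{66}{5} \approx 13.2$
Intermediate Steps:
$K{\left(p,M \right)} = \frac{3 M}{2}$
$y{\left(O \right)} = \frac{6}{O}$ ($y{\left(O \right)} = \frac{6}{O} + 0 \cdot \frac{1}{3} = \frac{6}{O} + 0 = \frac{6}{O}$)
$G{\left(x,B \right)} = B x$ ($G{\left(x,B \right)} = x B = B x$)
$T{\left(Y \right)} = 2 Y$ ($T{\left(Y \right)} = Y 2 = 2 Y$)
$T{\left(K{\left(-2,\left(-4\right) 3 + 1 \right)} \right)} y{\left(-15 \right)} = 2 \frac{3 \left(\left(-4\right) 3 + 1\right)}{2} \frac{6}{-15} = 2 \frac{3 \left(-12 + 1\right)}{2} \cdot 6 \left(- \frac{1}{15}\right) = 2 \cdot \frac{3}{2} \left(-11\right) \left(- \frac{2}{5}\right) = 2 \left(- \frac{33}{2}\right) \left(- \frac{2}{5}\right) = \left(-33\right) \left(- \frac{2}{5}\right) = \frac{66}{5}$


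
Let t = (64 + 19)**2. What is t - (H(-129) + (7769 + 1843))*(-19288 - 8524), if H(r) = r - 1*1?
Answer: 263720273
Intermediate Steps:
H(r) = -1 + r (H(r) = r - 1 = -1 + r)
t = 6889 (t = 83**2 = 6889)
t - (H(-129) + (7769 + 1843))*(-19288 - 8524) = 6889 - ((-1 - 129) + (7769 + 1843))*(-19288 - 8524) = 6889 - (-130 + 9612)*(-27812) = 6889 - 9482*(-27812) = 6889 - 1*(-263713384) = 6889 + 263713384 = 263720273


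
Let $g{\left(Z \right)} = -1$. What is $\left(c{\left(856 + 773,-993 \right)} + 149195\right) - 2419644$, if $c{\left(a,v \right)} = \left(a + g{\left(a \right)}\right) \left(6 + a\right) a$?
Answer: $4333769171$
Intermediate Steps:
$c{\left(a,v \right)} = a \left(-1 + a\right) \left(6 + a\right)$ ($c{\left(a,v \right)} = \left(a - 1\right) \left(6 + a\right) a = \left(-1 + a\right) a \left(6 + a\right) = a \left(-1 + a\right) \left(6 + a\right)$)
$\left(c{\left(856 + 773,-993 \right)} + 149195\right) - 2419644 = \left(\left(856 + 773\right) \left(-6 + \left(856 + 773\right)^{2} + 5 \left(856 + 773\right)\right) + 149195\right) - 2419644 = \left(1629 \left(-6 + 1629^{2} + 5 \cdot 1629\right) + 149195\right) - 2419644 = \left(1629 \left(-6 + 2653641 + 8145\right) + 149195\right) - 2419644 = \left(1629 \cdot 2661780 + 149195\right) - 2419644 = \left(4336039620 + 149195\right) - 2419644 = 4336188815 - 2419644 = 4333769171$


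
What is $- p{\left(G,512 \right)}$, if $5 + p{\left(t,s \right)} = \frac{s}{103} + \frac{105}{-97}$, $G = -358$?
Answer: $\frac{11106}{9991} \approx 1.1116$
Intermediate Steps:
$p{\left(t,s \right)} = - \frac{590}{97} + \frac{s}{103}$ ($p{\left(t,s \right)} = -5 + \left(\frac{s}{103} + \frac{105}{-97}\right) = -5 + \left(s \frac{1}{103} + 105 \left(- \frac{1}{97}\right)\right) = -5 + \left(\frac{s}{103} - \frac{105}{97}\right) = -5 + \left(- \frac{105}{97} + \frac{s}{103}\right) = - \frac{590}{97} + \frac{s}{103}$)
$- p{\left(G,512 \right)} = - (- \frac{590}{97} + \frac{1}{103} \cdot 512) = - (- \frac{590}{97} + \frac{512}{103}) = \left(-1\right) \left(- \frac{11106}{9991}\right) = \frac{11106}{9991}$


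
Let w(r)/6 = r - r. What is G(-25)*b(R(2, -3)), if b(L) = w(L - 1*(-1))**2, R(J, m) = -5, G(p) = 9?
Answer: 0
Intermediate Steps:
w(r) = 0 (w(r) = 6*(r - r) = 6*0 = 0)
b(L) = 0 (b(L) = 0**2 = 0)
G(-25)*b(R(2, -3)) = 9*0 = 0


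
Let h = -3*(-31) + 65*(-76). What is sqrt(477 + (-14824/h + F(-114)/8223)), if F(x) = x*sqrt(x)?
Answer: sqrt(84734090396622701 - 2447026494622*I*sqrt(114))/13285627 ≈ 21.91 - 0.0033779*I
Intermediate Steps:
F(x) = x**(3/2)
h = -4847 (h = 93 - 4940 = -4847)
sqrt(477 + (-14824/h + F(-114)/8223)) = sqrt(477 + (-14824/(-4847) + (-114)**(3/2)/8223)) = sqrt(477 + (-14824*(-1/4847) - 114*I*sqrt(114)*(1/8223))) = sqrt(477 + (14824/4847 - 38*I*sqrt(114)/2741)) = sqrt(2326843/4847 - 38*I*sqrt(114)/2741)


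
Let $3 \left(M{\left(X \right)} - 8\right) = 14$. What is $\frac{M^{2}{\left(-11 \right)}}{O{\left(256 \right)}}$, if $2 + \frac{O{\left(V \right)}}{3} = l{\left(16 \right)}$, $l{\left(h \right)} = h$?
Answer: $\frac{722}{189} \approx 3.8201$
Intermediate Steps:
$M{\left(X \right)} = \frac{38}{3}$ ($M{\left(X \right)} = 8 + \frac{1}{3} \cdot 14 = 8 + \frac{14}{3} = \frac{38}{3}$)
$O{\left(V \right)} = 42$ ($O{\left(V \right)} = -6 + 3 \cdot 16 = -6 + 48 = 42$)
$\frac{M^{2}{\left(-11 \right)}}{O{\left(256 \right)}} = \frac{\left(\frac{38}{3}\right)^{2}}{42} = \frac{1444}{9} \cdot \frac{1}{42} = \frac{722}{189}$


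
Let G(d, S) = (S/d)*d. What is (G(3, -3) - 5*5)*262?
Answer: -7336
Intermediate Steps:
G(d, S) = S
(G(3, -3) - 5*5)*262 = (-3 - 5*5)*262 = (-3 - 25)*262 = -28*262 = -7336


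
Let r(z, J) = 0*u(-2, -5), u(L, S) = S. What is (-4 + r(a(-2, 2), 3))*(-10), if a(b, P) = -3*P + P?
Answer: 40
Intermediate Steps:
a(b, P) = -2*P
r(z, J) = 0 (r(z, J) = 0*(-5) = 0)
(-4 + r(a(-2, 2), 3))*(-10) = (-4 + 0)*(-10) = -4*(-10) = 40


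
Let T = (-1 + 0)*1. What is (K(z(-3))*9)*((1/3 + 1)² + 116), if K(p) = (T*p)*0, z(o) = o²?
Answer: 0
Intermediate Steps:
T = -1 (T = -1*1 = -1)
K(p) = 0 (K(p) = -p*0 = 0)
(K(z(-3))*9)*((1/3 + 1)² + 116) = (0*9)*((1/3 + 1)² + 116) = 0*((1*(⅓) + 1)² + 116) = 0*((⅓ + 1)² + 116) = 0*((4/3)² + 116) = 0*(16/9 + 116) = 0*(1060/9) = 0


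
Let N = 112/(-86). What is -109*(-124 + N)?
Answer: 587292/43 ≈ 13658.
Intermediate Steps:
N = -56/43 (N = 112*(-1/86) = -56/43 ≈ -1.3023)
-109*(-124 + N) = -109*(-124 - 56/43) = -109*(-5388/43) = 587292/43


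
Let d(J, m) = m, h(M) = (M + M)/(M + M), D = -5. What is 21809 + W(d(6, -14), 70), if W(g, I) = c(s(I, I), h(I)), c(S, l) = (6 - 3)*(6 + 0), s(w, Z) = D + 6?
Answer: 21827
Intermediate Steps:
s(w, Z) = 1 (s(w, Z) = -5 + 6 = 1)
h(M) = 1 (h(M) = (2*M)/((2*M)) = (2*M)*(1/(2*M)) = 1)
c(S, l) = 18 (c(S, l) = 3*6 = 18)
W(g, I) = 18
21809 + W(d(6, -14), 70) = 21809 + 18 = 21827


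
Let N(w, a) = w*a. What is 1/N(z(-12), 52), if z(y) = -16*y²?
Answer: -1/119808 ≈ -8.3467e-6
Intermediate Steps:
N(w, a) = a*w
1/N(z(-12), 52) = 1/(52*(-16*(-12)²)) = 1/(52*(-16*144)) = 1/(52*(-2304)) = 1/(-119808) = -1/119808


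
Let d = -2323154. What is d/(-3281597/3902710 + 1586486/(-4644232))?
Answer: 10526844221849885720/5358023143891 ≈ 1.9647e+6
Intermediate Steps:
d/(-3281597/3902710 + 1586486/(-4644232)) = -2323154/(-3281597/3902710 + 1586486/(-4644232)) = -2323154/(-3281597*1/3902710 + 1586486*(-1/4644232)) = -2323154/(-3281597/3902710 - 793243/2322116) = -2323154/(-5358023143891/4531272667180) = -2323154*(-4531272667180/5358023143891) = 10526844221849885720/5358023143891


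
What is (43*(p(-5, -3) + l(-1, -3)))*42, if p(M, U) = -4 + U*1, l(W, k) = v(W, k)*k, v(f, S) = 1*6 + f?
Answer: -39732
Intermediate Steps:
v(f, S) = 6 + f
l(W, k) = k*(6 + W) (l(W, k) = (6 + W)*k = k*(6 + W))
p(M, U) = -4 + U
(43*(p(-5, -3) + l(-1, -3)))*42 = (43*((-4 - 3) - 3*(6 - 1)))*42 = (43*(-7 - 3*5))*42 = (43*(-7 - 15))*42 = (43*(-22))*42 = -946*42 = -39732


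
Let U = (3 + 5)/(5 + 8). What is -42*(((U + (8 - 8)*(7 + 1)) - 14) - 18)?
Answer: 17136/13 ≈ 1318.2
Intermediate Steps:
U = 8/13 ≈ 0.61539
-42*(((U + (8 - 8)*(7 + 1)) - 14) - 18) = -42*(((8/13 + (8 - 8)*(7 + 1)) - 14) - 18) = -42*(((8/13 + 0*8) - 14) - 18) = -42*(((8/13 + 0) - 14) - 18) = -42*((8/13 - 14) - 18) = -42*(-174/13 - 18) = -42*(-408/13) = 17136/13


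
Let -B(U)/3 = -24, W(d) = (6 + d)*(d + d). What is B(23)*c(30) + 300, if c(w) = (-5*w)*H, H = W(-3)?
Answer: 194700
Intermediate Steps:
W(d) = 2*d*(6 + d) (W(d) = (6 + d)*(2*d) = 2*d*(6 + d))
H = -18 (H = 2*(-3)*(6 - 3) = 2*(-3)*3 = -18)
B(U) = 72 (B(U) = -3*(-24) = 72)
c(w) = 90*w (c(w) = -5*w*(-18) = 90*w)
B(23)*c(30) + 300 = 72*(90*30) + 300 = 72*2700 + 300 = 194400 + 300 = 194700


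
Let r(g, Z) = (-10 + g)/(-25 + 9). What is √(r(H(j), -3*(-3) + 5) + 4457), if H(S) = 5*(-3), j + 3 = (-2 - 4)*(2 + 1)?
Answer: √71337/4 ≈ 66.772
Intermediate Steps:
j = -21 (j = -3 + (-2 - 4)*(2 + 1) = -3 - 6*3 = -3 - 18 = -21)
H(S) = -15
r(g, Z) = 5/8 - g/16 (r(g, Z) = (-10 + g)/(-16) = (-10 + g)*(-1/16) = 5/8 - g/16)
√(r(H(j), -3*(-3) + 5) + 4457) = √((5/8 - 1/16*(-15)) + 4457) = √((5/8 + 15/16) + 4457) = √(25/16 + 4457) = √(71337/16) = √71337/4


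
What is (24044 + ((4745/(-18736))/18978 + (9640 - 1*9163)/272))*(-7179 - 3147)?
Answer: -250147119007801645/1007453456 ≈ -2.4830e+8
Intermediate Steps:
(24044 + ((4745/(-18736))/18978 + (9640 - 1*9163)/272))*(-7179 - 3147) = (24044 + ((4745*(-1/18736))*(1/18978) + (9640 - 9163)*(1/272)))*(-10326) = (24044 + (-4745/18736*1/18978 + 477*(1/272)))*(-10326) = (24044 + (-4745/355571808 + 477/272))*(-10326) = (24044 + 10600403861/6044720736)*(-10326) = (145349865780245/6044720736)*(-10326) = -250147119007801645/1007453456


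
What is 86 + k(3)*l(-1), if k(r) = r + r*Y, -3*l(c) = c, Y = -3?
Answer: 84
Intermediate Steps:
l(c) = -c/3
k(r) = -2*r (k(r) = r + r*(-3) = r - 3*r = -2*r)
86 + k(3)*l(-1) = 86 + (-2*3)*(-⅓*(-1)) = 86 - 6*⅓ = 86 - 2 = 84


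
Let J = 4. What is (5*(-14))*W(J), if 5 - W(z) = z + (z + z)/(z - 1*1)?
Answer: 350/3 ≈ 116.67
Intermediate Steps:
W(z) = 5 - z - 2*z/(-1 + z) (W(z) = 5 - (z + (z + z)/(z - 1*1)) = 5 - (z + (2*z)/(z - 1)) = 5 - (z + (2*z)/(-1 + z)) = 5 - (z + 2*z/(-1 + z)) = 5 + (-z - 2*z/(-1 + z)) = 5 - z - 2*z/(-1 + z))
(5*(-14))*W(J) = (5*(-14))*((-5 - 1*4**2 + 4*4)/(-1 + 4)) = -70*(-5 - 1*16 + 16)/3 = -70*(-5 - 16 + 16)/3 = -70*(-5)/3 = -70*(-5/3) = 350/3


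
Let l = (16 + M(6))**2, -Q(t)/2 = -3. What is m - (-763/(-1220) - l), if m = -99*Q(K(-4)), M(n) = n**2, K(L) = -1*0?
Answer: 2573437/1220 ≈ 2109.4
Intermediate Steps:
K(L) = 0
Q(t) = 6 (Q(t) = -2*(-3) = 6)
m = -594 (m = -99*6 = -594)
l = 2704 (l = (16 + 6**2)**2 = (16 + 36)**2 = 52**2 = 2704)
m - (-763/(-1220) - l) = -594 - (-763/(-1220) - 1*2704) = -594 - (-763*(-1/1220) - 2704) = -594 - (763/1220 - 2704) = -594 - 1*(-3298117/1220) = -594 + 3298117/1220 = 2573437/1220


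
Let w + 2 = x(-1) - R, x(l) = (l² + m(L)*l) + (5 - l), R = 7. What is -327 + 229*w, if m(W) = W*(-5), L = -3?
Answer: -4220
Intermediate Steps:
m(W) = -5*W
x(l) = 5 + l² + 14*l (x(l) = (l² + (-5*(-3))*l) + (5 - l) = (l² + 15*l) + (5 - l) = 5 + l² + 14*l)
w = -17 (w = -2 + ((5 + (-1)² + 14*(-1)) - 1*7) = -2 + ((5 + 1 - 14) - 7) = -2 + (-8 - 7) = -2 - 15 = -17)
-327 + 229*w = -327 + 229*(-17) = -327 - 3893 = -4220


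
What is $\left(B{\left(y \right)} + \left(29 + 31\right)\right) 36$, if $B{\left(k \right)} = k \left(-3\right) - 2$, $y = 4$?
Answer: $1656$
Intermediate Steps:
$B{\left(k \right)} = -2 - 3 k$ ($B{\left(k \right)} = - 3 k - 2 = -2 - 3 k$)
$\left(B{\left(y \right)} + \left(29 + 31\right)\right) 36 = \left(\left(-2 - 12\right) + \left(29 + 31\right)\right) 36 = \left(\left(-2 - 12\right) + 60\right) 36 = \left(-14 + 60\right) 36 = 46 \cdot 36 = 1656$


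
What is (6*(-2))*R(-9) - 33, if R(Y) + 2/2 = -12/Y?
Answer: -37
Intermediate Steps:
R(Y) = -1 - 12/Y
(6*(-2))*R(-9) - 33 = (6*(-2))*((-12 - 1*(-9))/(-9)) - 33 = -(-4)*(-12 + 9)/3 - 33 = -(-4)*(-3)/3 - 33 = -12*1/3 - 33 = -4 - 33 = -37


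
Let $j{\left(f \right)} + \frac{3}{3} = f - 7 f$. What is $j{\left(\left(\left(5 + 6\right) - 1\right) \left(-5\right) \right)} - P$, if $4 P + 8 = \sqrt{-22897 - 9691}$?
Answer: $301 - \frac{i \sqrt{8147}}{2} \approx 301.0 - 45.13 i$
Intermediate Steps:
$P = -2 + \frac{i \sqrt{8147}}{2}$ ($P = -2 + \frac{\sqrt{-22897 - 9691}}{4} = -2 + \frac{\sqrt{-32588}}{4} = -2 + \frac{2 i \sqrt{8147}}{4} = -2 + \frac{i \sqrt{8147}}{2} \approx -2.0 + 45.13 i$)
$j{\left(f \right)} = -1 - 6 f$ ($j{\left(f \right)} = -1 + \left(f - 7 f\right) = -1 - 6 f$)
$j{\left(\left(\left(5 + 6\right) - 1\right) \left(-5\right) \right)} - P = \left(-1 - 6 \left(\left(5 + 6\right) - 1\right) \left(-5\right)\right) - \left(-2 + \frac{i \sqrt{8147}}{2}\right) = \left(-1 - 6 \left(11 - 1\right) \left(-5\right)\right) + \left(2 - \frac{i \sqrt{8147}}{2}\right) = \left(-1 - 6 \cdot 10 \left(-5\right)\right) + \left(2 - \frac{i \sqrt{8147}}{2}\right) = \left(-1 - -300\right) + \left(2 - \frac{i \sqrt{8147}}{2}\right) = \left(-1 + 300\right) + \left(2 - \frac{i \sqrt{8147}}{2}\right) = 299 + \left(2 - \frac{i \sqrt{8147}}{2}\right) = 301 - \frac{i \sqrt{8147}}{2}$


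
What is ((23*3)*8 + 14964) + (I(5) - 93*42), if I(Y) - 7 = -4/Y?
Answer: 58081/5 ≈ 11616.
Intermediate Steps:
I(Y) = 7 - 4/Y
((23*3)*8 + 14964) + (I(5) - 93*42) = ((23*3)*8 + 14964) + ((7 - 4/5) - 93*42) = (69*8 + 14964) + ((7 - 4*⅕) - 3906) = (552 + 14964) + ((7 - ⅘) - 3906) = 15516 + (31/5 - 3906) = 15516 - 19499/5 = 58081/5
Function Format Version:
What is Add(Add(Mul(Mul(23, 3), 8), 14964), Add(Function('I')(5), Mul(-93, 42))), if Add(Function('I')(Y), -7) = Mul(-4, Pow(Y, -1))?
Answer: Rational(58081, 5) ≈ 11616.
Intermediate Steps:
Function('I')(Y) = Add(7, Mul(-4, Pow(Y, -1)))
Add(Add(Mul(Mul(23, 3), 8), 14964), Add(Function('I')(5), Mul(-93, 42))) = Add(Add(Mul(Mul(23, 3), 8), 14964), Add(Add(7, Mul(-4, Pow(5, -1))), Mul(-93, 42))) = Add(Add(Mul(69, 8), 14964), Add(Add(7, Mul(-4, Rational(1, 5))), -3906)) = Add(Add(552, 14964), Add(Add(7, Rational(-4, 5)), -3906)) = Add(15516, Add(Rational(31, 5), -3906)) = Add(15516, Rational(-19499, 5)) = Rational(58081, 5)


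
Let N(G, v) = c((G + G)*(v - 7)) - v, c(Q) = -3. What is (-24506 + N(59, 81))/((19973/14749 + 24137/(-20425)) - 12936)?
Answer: 86136003625/45312748608 ≈ 1.9009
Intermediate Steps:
N(G, v) = -3 - v
(-24506 + N(59, 81))/((19973/14749 + 24137/(-20425)) - 12936) = (-24506 + (-3 - 1*81))/((19973/14749 + 24137/(-20425)) - 12936) = (-24506 + (-3 - 81))/((19973*(1/14749) + 24137*(-1/20425)) - 12936) = (-24506 - 84)/((19973/14749 - 24137/20425) - 12936) = -24590/(1208184/7005775 - 12936) = -24590/(-90625497216/7005775) = -24590*(-7005775/90625497216) = 86136003625/45312748608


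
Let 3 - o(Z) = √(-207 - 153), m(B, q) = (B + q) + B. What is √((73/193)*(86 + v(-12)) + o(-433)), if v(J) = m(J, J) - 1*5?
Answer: √(745752 - 223494*I*√10)/193 ≈ 4.8787 - 1.9445*I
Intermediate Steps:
m(B, q) = q + 2*B
o(Z) = 3 - 6*I*√10 (o(Z) = 3 - √(-207 - 153) = 3 - √(-360) = 3 - 6*I*√10)
v(J) = -5 + 3*J (v(J) = (J + 2*J) - 1*5 = 3*J - 5 = -5 + 3*J)
√((73/193)*(86 + v(-12)) + o(-433)) = √((73/193)*(86 + (-5 + 3*(-12))) + (3 - 6*I*√10)) = √((73*(1/193))*(86 + (-5 - 36)) + (3 - 6*I*√10)) = √(73*(86 - 41)/193 + (3 - 6*I*√10)) = √((73/193)*45 + (3 - 6*I*√10)) = √(3285/193 + (3 - 6*I*√10)) = √(3864/193 - 6*I*√10)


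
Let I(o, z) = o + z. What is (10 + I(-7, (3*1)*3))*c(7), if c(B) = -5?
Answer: -60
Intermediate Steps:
(10 + I(-7, (3*1)*3))*c(7) = (10 + (-7 + (3*1)*3))*(-5) = (10 + (-7 + 3*3))*(-5) = (10 + (-7 + 9))*(-5) = (10 + 2)*(-5) = 12*(-5) = -60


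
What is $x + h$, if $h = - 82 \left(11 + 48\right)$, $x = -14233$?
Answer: $-19071$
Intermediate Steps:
$h = -4838$ ($h = \left(-82\right) 59 = -4838$)
$x + h = -14233 - 4838 = -19071$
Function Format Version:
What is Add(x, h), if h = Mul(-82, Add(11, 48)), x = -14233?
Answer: -19071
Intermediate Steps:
h = -4838 (h = Mul(-82, 59) = -4838)
Add(x, h) = Add(-14233, -4838) = -19071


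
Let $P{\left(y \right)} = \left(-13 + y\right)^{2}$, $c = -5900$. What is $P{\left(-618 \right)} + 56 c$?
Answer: $67761$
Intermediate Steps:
$P{\left(-618 \right)} + 56 c = \left(-13 - 618\right)^{2} + 56 \left(-5900\right) = \left(-631\right)^{2} - 330400 = 398161 - 330400 = 67761$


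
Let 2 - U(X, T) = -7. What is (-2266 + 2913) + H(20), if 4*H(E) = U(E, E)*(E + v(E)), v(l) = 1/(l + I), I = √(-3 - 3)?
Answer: 280997/406 - 9*I*√6/1624 ≈ 692.11 - 0.013575*I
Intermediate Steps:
I = I*√6 (I = √(-6) = I*√6 ≈ 2.4495*I)
U(X, T) = 9 (U(X, T) = 2 - 1*(-7) = 2 + 7 = 9)
v(l) = 1/(l + I*√6)
H(E) = 9*E/4 + 9/(4*(E + I*√6)) (H(E) = (9*(E + 1/(E + I*√6)))/4 = (9*E + 9/(E + I*√6))/4 = 9*E/4 + 9/(4*(E + I*√6)))
(-2266 + 2913) + H(20) = (-2266 + 2913) + ((9/4)*20 + 9/(4*(20 + I*√6))) = 647 + (45 + 9/(4*(20 + I*√6))) = 692 + 9/(4*(20 + I*√6))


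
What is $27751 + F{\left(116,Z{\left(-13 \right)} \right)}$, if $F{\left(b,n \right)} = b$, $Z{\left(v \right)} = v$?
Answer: $27867$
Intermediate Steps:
$27751 + F{\left(116,Z{\left(-13 \right)} \right)} = 27751 + 116 = 27867$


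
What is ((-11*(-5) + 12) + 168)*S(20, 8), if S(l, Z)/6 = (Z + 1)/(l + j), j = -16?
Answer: 6345/2 ≈ 3172.5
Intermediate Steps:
S(l, Z) = 6*(1 + Z)/(-16 + l) (S(l, Z) = 6*((Z + 1)/(l - 16)) = 6*((1 + Z)/(-16 + l)) = 6*(1 + Z)/(-16 + l))
((-11*(-5) + 12) + 168)*S(20, 8) = ((-11*(-5) + 12) + 168)*(6*(1 + 8)/(-16 + 20)) = ((55 + 12) + 168)*(6*9/4) = (67 + 168)*(6*(1/4)*9) = 235*(27/2) = 6345/2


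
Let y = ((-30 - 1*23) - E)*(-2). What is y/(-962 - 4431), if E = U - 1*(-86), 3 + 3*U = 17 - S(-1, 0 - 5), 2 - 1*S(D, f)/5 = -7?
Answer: -772/16179 ≈ -0.047716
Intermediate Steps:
S(D, f) = 45 (S(D, f) = 10 - 5*(-7) = 10 + 35 = 45)
U = -31/3 (U = -1 + (17 - 1*45)/3 = -1 + (17 - 45)/3 = -1 + (1/3)*(-28) = -1 - 28/3 = -31/3 ≈ -10.333)
E = 227/3 (E = -31/3 - 1*(-86) = -31/3 + 86 = 227/3 ≈ 75.667)
y = 772/3 (y = ((-30 - 1*23) - 1*227/3)*(-2) = ((-30 - 23) - 227/3)*(-2) = (-53 - 227/3)*(-2) = -386/3*(-2) = 772/3 ≈ 257.33)
y/(-962 - 4431) = 772/(3*(-962 - 4431)) = (772/3)/(-5393) = (772/3)*(-1/5393) = -772/16179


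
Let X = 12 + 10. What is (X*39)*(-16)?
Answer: -13728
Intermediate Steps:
X = 22
(X*39)*(-16) = (22*39)*(-16) = 858*(-16) = -13728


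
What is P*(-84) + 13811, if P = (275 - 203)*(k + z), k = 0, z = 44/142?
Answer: 847525/71 ≈ 11937.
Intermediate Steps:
z = 22/71 (z = 44*(1/142) = 22/71 ≈ 0.30986)
P = 1584/71 (P = (275 - 203)*(0 + 22/71) = 72*(22/71) = 1584/71 ≈ 22.310)
P*(-84) + 13811 = (1584/71)*(-84) + 13811 = -133056/71 + 13811 = 847525/71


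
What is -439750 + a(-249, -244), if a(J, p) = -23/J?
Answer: -109497727/249 ≈ -4.3975e+5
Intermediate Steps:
-439750 + a(-249, -244) = -439750 - 23/(-249) = -439750 - 23*(-1/249) = -439750 + 23/249 = -109497727/249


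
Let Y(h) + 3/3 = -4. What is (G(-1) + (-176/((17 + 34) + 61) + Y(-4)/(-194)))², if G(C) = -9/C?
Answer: 102475129/1844164 ≈ 55.567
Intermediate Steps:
Y(h) = -5 (Y(h) = -1 - 4 = -5)
G(C) = -9/C
(G(-1) + (-176/((17 + 34) + 61) + Y(-4)/(-194)))² = (-9/(-1) + (-176/((17 + 34) + 61) - 5/(-194)))² = (-9*(-1) + (-176/(51 + 61) - 5*(-1/194)))² = (9 + (-176/112 + 5/194))² = (9 + (-176*1/112 + 5/194))² = (9 + (-11/7 + 5/194))² = (9 - 2099/1358)² = (10123/1358)² = 102475129/1844164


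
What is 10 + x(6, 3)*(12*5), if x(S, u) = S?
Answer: 370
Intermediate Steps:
10 + x(6, 3)*(12*5) = 10 + 6*(12*5) = 10 + 6*60 = 10 + 360 = 370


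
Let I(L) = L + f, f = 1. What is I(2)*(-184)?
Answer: -552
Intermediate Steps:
I(L) = 1 + L (I(L) = L + 1 = 1 + L)
I(2)*(-184) = (1 + 2)*(-184) = 3*(-184) = -552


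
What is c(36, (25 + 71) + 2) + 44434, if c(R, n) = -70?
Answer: 44364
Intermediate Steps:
c(36, (25 + 71) + 2) + 44434 = -70 + 44434 = 44364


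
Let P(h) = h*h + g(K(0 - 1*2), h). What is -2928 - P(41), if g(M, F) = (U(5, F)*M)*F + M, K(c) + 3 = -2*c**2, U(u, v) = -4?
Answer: -6402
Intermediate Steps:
K(c) = -3 - 2*c**2
g(M, F) = M - 4*F*M (g(M, F) = (-4*M)*F + M = -4*F*M + M = M - 4*F*M)
P(h) = -11 + h**2 + 44*h (P(h) = h*h + (-3 - 2*(0 - 1*2)**2)*(1 - 4*h) = h**2 + (-3 - 2*(0 - 2)**2)*(1 - 4*h) = h**2 + (-3 - 2*(-2)**2)*(1 - 4*h) = h**2 + (-3 - 2*4)*(1 - 4*h) = h**2 + (-3 - 8)*(1 - 4*h) = h**2 - 11*(1 - 4*h) = h**2 + (-11 + 44*h) = -11 + h**2 + 44*h)
-2928 - P(41) = -2928 - (-11 + 41**2 + 44*41) = -2928 - (-11 + 1681 + 1804) = -2928 - 1*3474 = -2928 - 3474 = -6402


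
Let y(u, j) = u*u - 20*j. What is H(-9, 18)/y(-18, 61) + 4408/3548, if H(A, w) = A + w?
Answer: 979409/794752 ≈ 1.2323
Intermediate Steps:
y(u, j) = u² - 20*j
H(-9, 18)/y(-18, 61) + 4408/3548 = (-9 + 18)/((-18)² - 20*61) + 4408/3548 = 9/(324 - 1220) + 4408*(1/3548) = 9/(-896) + 1102/887 = 9*(-1/896) + 1102/887 = -9/896 + 1102/887 = 979409/794752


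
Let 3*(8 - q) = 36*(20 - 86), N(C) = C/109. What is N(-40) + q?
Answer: 87160/109 ≈ 799.63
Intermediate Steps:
N(C) = C/109 (N(C) = C*(1/109) = C/109)
q = 800 (q = 8 - 12*(20 - 86) = 8 - 12*(-66) = 8 - ⅓*(-2376) = 8 + 792 = 800)
N(-40) + q = (1/109)*(-40) + 800 = -40/109 + 800 = 87160/109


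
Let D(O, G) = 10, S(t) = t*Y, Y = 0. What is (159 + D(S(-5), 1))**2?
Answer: 28561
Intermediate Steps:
S(t) = 0 (S(t) = t*0 = 0)
(159 + D(S(-5), 1))**2 = (159 + 10)**2 = 169**2 = 28561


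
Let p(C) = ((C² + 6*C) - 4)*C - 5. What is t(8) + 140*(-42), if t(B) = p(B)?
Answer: -5021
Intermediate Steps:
p(C) = -5 + C*(-4 + C² + 6*C) (p(C) = (-4 + C² + 6*C)*C - 5 = C*(-4 + C² + 6*C) - 5 = -5 + C*(-4 + C² + 6*C))
t(B) = -5 + B³ - 4*B + 6*B²
t(8) + 140*(-42) = (-5 + 8³ - 4*8 + 6*8²) + 140*(-42) = (-5 + 512 - 32 + 6*64) - 5880 = (-5 + 512 - 32 + 384) - 5880 = 859 - 5880 = -5021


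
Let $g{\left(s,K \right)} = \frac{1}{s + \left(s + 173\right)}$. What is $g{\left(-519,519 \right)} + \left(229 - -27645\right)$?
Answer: $\frac{24111009}{865} \approx 27874.0$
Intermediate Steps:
$g{\left(s,K \right)} = \frac{1}{173 + 2 s}$ ($g{\left(s,K \right)} = \frac{1}{s + \left(173 + s\right)} = \frac{1}{173 + 2 s}$)
$g{\left(-519,519 \right)} + \left(229 - -27645\right) = \frac{1}{173 + 2 \left(-519\right)} + \left(229 - -27645\right) = \frac{1}{173 - 1038} + \left(229 + 27645\right) = \frac{1}{-865} + 27874 = - \frac{1}{865} + 27874 = \frac{24111009}{865}$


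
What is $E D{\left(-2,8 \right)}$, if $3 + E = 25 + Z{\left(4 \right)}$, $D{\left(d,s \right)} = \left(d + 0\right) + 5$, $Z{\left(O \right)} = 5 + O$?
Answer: $93$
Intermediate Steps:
$D{\left(d,s \right)} = 5 + d$ ($D{\left(d,s \right)} = d + 5 = 5 + d$)
$E = 31$ ($E = -3 + \left(25 + \left(5 + 4\right)\right) = -3 + \left(25 + 9\right) = -3 + 34 = 31$)
$E D{\left(-2,8 \right)} = 31 \left(5 - 2\right) = 31 \cdot 3 = 93$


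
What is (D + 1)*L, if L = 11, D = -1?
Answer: 0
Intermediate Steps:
(D + 1)*L = (-1 + 1)*11 = 0*11 = 0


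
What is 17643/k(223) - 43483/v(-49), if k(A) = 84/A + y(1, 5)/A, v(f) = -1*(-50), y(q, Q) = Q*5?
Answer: 191979803/5450 ≈ 35226.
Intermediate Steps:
y(q, Q) = 5*Q
v(f) = 50
k(A) = 109/A (k(A) = 84/A + (5*5)/A = 84/A + 25/A = 109/A)
17643/k(223) - 43483/v(-49) = 17643/((109/223)) - 43483/50 = 17643/((109*(1/223))) - 43483*1/50 = 17643/(109/223) - 43483/50 = 17643*(223/109) - 43483/50 = 3934389/109 - 43483/50 = 191979803/5450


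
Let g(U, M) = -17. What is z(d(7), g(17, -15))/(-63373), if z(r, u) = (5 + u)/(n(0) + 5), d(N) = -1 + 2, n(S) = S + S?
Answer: 12/316865 ≈ 3.7871e-5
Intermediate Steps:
n(S) = 2*S
d(N) = 1
z(r, u) = 1 + u/5 (z(r, u) = (5 + u)/(2*0 + 5) = (5 + u)/(0 + 5) = (5 + u)/5 = (5 + u)*(⅕) = 1 + u/5)
z(d(7), g(17, -15))/(-63373) = (1 + (⅕)*(-17))/(-63373) = (1 - 17/5)*(-1/63373) = -12/5*(-1/63373) = 12/316865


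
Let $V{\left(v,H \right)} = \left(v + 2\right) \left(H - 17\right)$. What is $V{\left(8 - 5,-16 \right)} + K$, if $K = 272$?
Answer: $107$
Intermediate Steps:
$V{\left(v,H \right)} = \left(-17 + H\right) \left(2 + v\right)$ ($V{\left(v,H \right)} = \left(2 + v\right) \left(-17 + H\right) = \left(-17 + H\right) \left(2 + v\right)$)
$V{\left(8 - 5,-16 \right)} + K = \left(-34 - 17 \left(8 - 5\right) + 2 \left(-16\right) - 16 \left(8 - 5\right)\right) + 272 = \left(-34 - 51 - 32 - 48\right) + 272 = -165 + 272 = 107$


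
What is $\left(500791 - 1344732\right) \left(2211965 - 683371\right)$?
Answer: $-1290043148954$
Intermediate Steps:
$\left(500791 - 1344732\right) \left(2211965 - 683371\right) = \left(-843941\right) 1528594 = -1290043148954$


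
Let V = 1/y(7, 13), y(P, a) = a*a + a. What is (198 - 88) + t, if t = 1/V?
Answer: 292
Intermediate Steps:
y(P, a) = a + a² (y(P, a) = a² + a = a + a²)
V = 1/182 (V = 1/(13*(1 + 13)) = 1/(13*14) = 1/182 ≈ 0.0054945)
t = 182 (t = 1/(1/182) = 182)
(198 - 88) + t = (198 - 88) + 182 = 110 + 182 = 292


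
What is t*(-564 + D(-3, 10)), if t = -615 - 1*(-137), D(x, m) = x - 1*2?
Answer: 271982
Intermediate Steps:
D(x, m) = -2 + x (D(x, m) = x - 2 = -2 + x)
t = -478 (t = -615 + 137 = -478)
t*(-564 + D(-3, 10)) = -478*(-564 + (-2 - 3)) = -478*(-564 - 5) = -478*(-569) = 271982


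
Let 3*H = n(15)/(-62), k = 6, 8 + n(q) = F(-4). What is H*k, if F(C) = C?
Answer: 12/31 ≈ 0.38710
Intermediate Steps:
n(q) = -12 (n(q) = -8 - 4 = -12)
H = 2/31 (H = (-12/(-62))/3 = (-12*(-1/62))/3 = (⅓)*(6/31) = 2/31 ≈ 0.064516)
H*k = (2/31)*6 = 12/31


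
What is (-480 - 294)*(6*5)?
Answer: -23220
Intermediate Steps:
(-480 - 294)*(6*5) = -774*30 = -23220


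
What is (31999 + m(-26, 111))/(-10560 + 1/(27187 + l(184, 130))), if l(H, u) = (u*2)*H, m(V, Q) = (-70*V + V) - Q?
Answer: -2527059414/792285119 ≈ -3.1896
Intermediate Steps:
m(V, Q) = -Q - 69*V (m(V, Q) = -69*V - Q = -Q - 69*V)
l(H, u) = 2*H*u (l(H, u) = (2*u)*H = 2*H*u)
(31999 + m(-26, 111))/(-10560 + 1/(27187 + l(184, 130))) = (31999 + (-1*111 - 69*(-26)))/(-10560 + 1/(27187 + 2*184*130)) = (31999 + (-111 + 1794))/(-10560 + 1/(27187 + 47840)) = (31999 + 1683)/(-10560 + 1/75027) = 33682/(-10560 + 1/75027) = 33682/(-792285119/75027) = 33682*(-75027/792285119) = -2527059414/792285119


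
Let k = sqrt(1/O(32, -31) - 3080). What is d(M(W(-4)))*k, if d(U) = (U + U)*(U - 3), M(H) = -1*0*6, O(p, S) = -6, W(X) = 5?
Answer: 0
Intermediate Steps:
M(H) = 0 (M(H) = 0*6 = 0)
d(U) = 2*U*(-3 + U) (d(U) = (2*U)*(-3 + U) = 2*U*(-3 + U))
k = I*sqrt(110886)/6 (k = sqrt(1/(-6) - 3080) = sqrt(-1/6 - 3080) = sqrt(-18481/6) = I*sqrt(110886)/6 ≈ 55.499*I)
d(M(W(-4)))*k = (2*0*(-3 + 0))*(I*sqrt(110886)/6) = (2*0*(-3))*(I*sqrt(110886)/6) = 0*(I*sqrt(110886)/6) = 0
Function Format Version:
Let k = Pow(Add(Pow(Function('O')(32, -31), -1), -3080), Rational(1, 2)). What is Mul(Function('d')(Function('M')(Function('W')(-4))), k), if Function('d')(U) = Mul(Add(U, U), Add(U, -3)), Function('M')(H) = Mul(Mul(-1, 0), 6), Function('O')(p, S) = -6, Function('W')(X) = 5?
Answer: 0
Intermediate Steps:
Function('M')(H) = 0 (Function('M')(H) = Mul(0, 6) = 0)
Function('d')(U) = Mul(2, U, Add(-3, U)) (Function('d')(U) = Mul(Mul(2, U), Add(-3, U)) = Mul(2, U, Add(-3, U)))
k = Mul(Rational(1, 6), I, Pow(110886, Rational(1, 2))) (k = Pow(Add(Pow(-6, -1), -3080), Rational(1, 2)) = Pow(Add(Rational(-1, 6), -3080), Rational(1, 2)) = Pow(Rational(-18481, 6), Rational(1, 2)) = Mul(Rational(1, 6), I, Pow(110886, Rational(1, 2))) ≈ Mul(55.499, I))
Mul(Function('d')(Function('M')(Function('W')(-4))), k) = Mul(Mul(2, 0, Add(-3, 0)), Mul(Rational(1, 6), I, Pow(110886, Rational(1, 2)))) = Mul(Mul(2, 0, -3), Mul(Rational(1, 6), I, Pow(110886, Rational(1, 2)))) = Mul(0, Mul(Rational(1, 6), I, Pow(110886, Rational(1, 2)))) = 0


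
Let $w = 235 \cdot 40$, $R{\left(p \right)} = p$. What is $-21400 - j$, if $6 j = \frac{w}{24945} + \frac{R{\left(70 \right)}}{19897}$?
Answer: $- \frac{6372904616395}{297798399} \approx -21400.0$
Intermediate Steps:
$w = 9400$
$j = \frac{18877795}{297798399}$ ($j = \frac{\frac{9400}{24945} + \frac{70}{19897}}{6} = \frac{9400 \cdot \frac{1}{24945} + 70 \cdot \frac{1}{19897}}{6} = \frac{\frac{1880}{4989} + \frac{70}{19897}}{6} = \frac{1}{6} \cdot \frac{37755590}{99266133} = \frac{18877795}{297798399} \approx 0.063391$)
$-21400 - j = -21400 - \frac{18877795}{297798399} = - \frac{6372904616395}{297798399}$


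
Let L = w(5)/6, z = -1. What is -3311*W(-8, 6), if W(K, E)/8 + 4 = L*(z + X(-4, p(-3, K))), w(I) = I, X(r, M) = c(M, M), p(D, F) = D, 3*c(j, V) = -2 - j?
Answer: 1086008/9 ≈ 1.2067e+5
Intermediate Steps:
c(j, V) = -⅔ - j/3 (c(j, V) = (-2 - j)/3 = -⅔ - j/3)
X(r, M) = -⅔ - M/3
L = ⅚ (L = 5/6 = 5*(⅙) = ⅚ ≈ 0.83333)
W(K, E) = -328/9 (W(K, E) = -32 + 8*(5*(-1 + (-⅔ - ⅓*(-3)))/6) = -32 + 8*(5*(-1 + (-⅔ + 1))/6) = -32 + 8*(5*(-1 + ⅓)/6) = -32 + 8*((⅚)*(-⅔)) = -32 + 8*(-5/9) = -32 - 40/9 = -328/9)
-3311*W(-8, 6) = -3311*(-328/9) = 1086008/9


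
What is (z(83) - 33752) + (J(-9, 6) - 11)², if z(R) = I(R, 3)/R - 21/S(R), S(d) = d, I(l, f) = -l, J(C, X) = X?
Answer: -2799445/83 ≈ -33728.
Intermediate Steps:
z(R) = -1 - 21/R (z(R) = (-R)/R - 21/R = -1 - 21/R)
(z(83) - 33752) + (J(-9, 6) - 11)² = ((-21 - 1*83)/83 - 33752) + (6 - 11)² = ((-21 - 83)/83 - 33752) + (-5)² = ((1/83)*(-104) - 33752) + 25 = (-104/83 - 33752) + 25 = -2801520/83 + 25 = -2799445/83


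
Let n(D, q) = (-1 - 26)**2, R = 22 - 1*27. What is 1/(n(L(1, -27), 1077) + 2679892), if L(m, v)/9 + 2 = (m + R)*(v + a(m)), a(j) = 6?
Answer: 1/2680621 ≈ 3.7305e-7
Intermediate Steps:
R = -5 (R = 22 - 27 = -5)
L(m, v) = -18 + 9*(-5 + m)*(6 + v) (L(m, v) = -18 + 9*((m - 5)*(v + 6)) = -18 + 9*((-5 + m)*(6 + v)) = -18 + 9*(-5 + m)*(6 + v))
n(D, q) = 729 (n(D, q) = (-27)**2 = 729)
1/(n(L(1, -27), 1077) + 2679892) = 1/(729 + 2679892) = 1/2680621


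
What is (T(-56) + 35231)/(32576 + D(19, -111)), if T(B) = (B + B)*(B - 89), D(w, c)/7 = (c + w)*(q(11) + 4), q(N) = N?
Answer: 51471/22916 ≈ 2.2461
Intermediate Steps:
D(w, c) = 105*c + 105*w (D(w, c) = 7*((c + w)*(11 + 4)) = 7*((c + w)*15) = 7*(15*c + 15*w) = 105*c + 105*w)
T(B) = 2*B*(-89 + B) (T(B) = (2*B)*(-89 + B) = 2*B*(-89 + B))
(T(-56) + 35231)/(32576 + D(19, -111)) = (2*(-56)*(-89 - 56) + 35231)/(32576 + (105*(-111) + 105*19)) = (2*(-56)*(-145) + 35231)/(32576 + (-11655 + 1995)) = (16240 + 35231)/(32576 - 9660) = 51471/22916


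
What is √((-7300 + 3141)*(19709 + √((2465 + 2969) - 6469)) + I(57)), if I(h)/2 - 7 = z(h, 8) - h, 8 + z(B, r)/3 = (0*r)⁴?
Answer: √(-81969879 - 12477*I*√115) ≈ 7.39 - 9053.7*I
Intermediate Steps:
z(B, r) = -24 (z(B, r) = -24 + 3*(0*r)⁴ = -24 + 3*0⁴ = -24 + 3*0 = -24 + 0 = -24)
I(h) = -34 - 2*h (I(h) = 14 + 2*(-24 - h) = 14 + (-48 - 2*h) = -34 - 2*h)
√((-7300 + 3141)*(19709 + √((2465 + 2969) - 6469)) + I(57)) = √((-7300 + 3141)*(19709 + √((2465 + 2969) - 6469)) + (-34 - 2*57)) = √(-4159*(19709 + √(5434 - 6469)) + (-34 - 114)) = √(-4159*(19709 + √(-1035)) - 148) = √(-4159*(19709 + 3*I*√115) - 148) = √((-81969731 - 12477*I*√115) - 148) = √(-81969879 - 12477*I*√115)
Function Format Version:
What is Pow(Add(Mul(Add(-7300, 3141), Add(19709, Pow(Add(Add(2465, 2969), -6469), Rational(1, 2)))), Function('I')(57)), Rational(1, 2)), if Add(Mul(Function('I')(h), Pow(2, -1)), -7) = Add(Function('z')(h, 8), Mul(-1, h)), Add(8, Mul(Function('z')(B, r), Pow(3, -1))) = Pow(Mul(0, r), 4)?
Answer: Pow(Add(-81969879, Mul(-12477, I, Pow(115, Rational(1, 2)))), Rational(1, 2)) ≈ Add(7.39, Mul(-9053.7, I))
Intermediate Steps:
Function('z')(B, r) = -24 (Function('z')(B, r) = Add(-24, Mul(3, Pow(Mul(0, r), 4))) = Add(-24, Mul(3, Pow(0, 4))) = Add(-24, Mul(3, 0)) = Add(-24, 0) = -24)
Function('I')(h) = Add(-34, Mul(-2, h)) (Function('I')(h) = Add(14, Mul(2, Add(-24, Mul(-1, h)))) = Add(14, Add(-48, Mul(-2, h))) = Add(-34, Mul(-2, h)))
Pow(Add(Mul(Add(-7300, 3141), Add(19709, Pow(Add(Add(2465, 2969), -6469), Rational(1, 2)))), Function('I')(57)), Rational(1, 2)) = Pow(Add(Mul(Add(-7300, 3141), Add(19709, Pow(Add(Add(2465, 2969), -6469), Rational(1, 2)))), Add(-34, Mul(-2, 57))), Rational(1, 2)) = Pow(Add(Mul(-4159, Add(19709, Pow(Add(5434, -6469), Rational(1, 2)))), Add(-34, -114)), Rational(1, 2)) = Pow(Add(Mul(-4159, Add(19709, Pow(-1035, Rational(1, 2)))), -148), Rational(1, 2)) = Pow(Add(Mul(-4159, Add(19709, Mul(3, I, Pow(115, Rational(1, 2))))), -148), Rational(1, 2)) = Pow(Add(Add(-81969731, Mul(-12477, I, Pow(115, Rational(1, 2)))), -148), Rational(1, 2)) = Pow(Add(-81969879, Mul(-12477, I, Pow(115, Rational(1, 2)))), Rational(1, 2))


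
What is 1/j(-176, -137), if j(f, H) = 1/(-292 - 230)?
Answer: -522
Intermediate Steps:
j(f, H) = -1/522 (j(f, H) = 1/(-522) = -1/522)
1/j(-176, -137) = 1/(-1/522) = -522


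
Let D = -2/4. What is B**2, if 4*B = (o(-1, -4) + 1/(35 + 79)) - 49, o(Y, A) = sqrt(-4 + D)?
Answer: 31133743/207936 - 5585*I*sqrt(2)/608 ≈ 149.73 - 12.991*I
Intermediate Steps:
D = -1/2 (D = -2*1/4 = -1/2 ≈ -0.50000)
o(Y, A) = 3*I*sqrt(2)/2 (o(Y, A) = sqrt(-4 - 1/2) = sqrt(-9/2) = 3*I*sqrt(2)/2)
B = -5585/456 + 3*I*sqrt(2)/8 (B = ((3*I*sqrt(2)/2 + 1/(35 + 79)) - 49)/4 = ((3*I*sqrt(2)/2 + 1/114) - 49)/4 = ((1/114 + 3*I*sqrt(2)/2) - 49)/4 = (-5585/114 + 3*I*sqrt(2)/2)/4 = -5585/456 + 3*I*sqrt(2)/8 ≈ -12.248 + 0.53033*I)
B**2 = (-5585/456 + 3*I*sqrt(2)/8)**2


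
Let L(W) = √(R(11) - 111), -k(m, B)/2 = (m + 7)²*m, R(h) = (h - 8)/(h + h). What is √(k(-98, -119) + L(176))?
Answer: √(785568784 + 66*I*√5962)/22 ≈ 1274.0 + 0.0041323*I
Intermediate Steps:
R(h) = (-8 + h)/(2*h) (R(h) = (-8 + h)/((2*h)) = (-8 + h)*(1/(2*h)) = (-8 + h)/(2*h))
k(m, B) = -2*m*(7 + m)² (k(m, B) = -2*(m + 7)²*m = -2*(7 + m)²*m = -2*m*(7 + m)²)
L(W) = 3*I*√5962/22 (L(W) = √((½)*(-8 + 11)/11 - 111) = √((½)*(1/11)*3 - 111) = √(3/22 - 111) = √(-2439/22) = 3*I*√5962/22)
√(k(-98, -119) + L(176)) = √(-2*(-98)*(7 - 98)² + 3*I*√5962/22) = √(-2*(-98)*(-91)² + 3*I*√5962/22) = √(-2*(-98)*8281 + 3*I*√5962/22) = √(1623076 + 3*I*√5962/22)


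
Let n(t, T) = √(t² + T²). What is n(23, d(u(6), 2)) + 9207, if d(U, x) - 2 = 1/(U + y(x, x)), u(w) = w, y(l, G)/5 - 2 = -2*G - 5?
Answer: 9207 + √448138/29 ≈ 9230.1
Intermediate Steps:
y(l, G) = -15 - 10*G (y(l, G) = 10 + 5*(-2*G - 5) = 10 + 5*(-5 - 2*G) = 10 + (-25 - 10*G) = -15 - 10*G)
d(U, x) = 2 + 1/(-15 + U - 10*x) (d(U, x) = 2 + 1/(U + (-15 - 10*x)) = 2 + 1/(-15 + U - 10*x))
n(t, T) = √(T² + t²)
n(23, d(u(6), 2)) + 9207 = √(((29 - 2*6 + 20*2)/(15 - 1*6 + 10*2))² + 23²) + 9207 = √(((29 - 12 + 40)/(15 - 6 + 20))² + 529) + 9207 = √((57/29)² + 529) + 9207 = √(3249/841 + 529) + 9207 = √(448138/841) + 9207 = √448138/29 + 9207 = 9207 + √448138/29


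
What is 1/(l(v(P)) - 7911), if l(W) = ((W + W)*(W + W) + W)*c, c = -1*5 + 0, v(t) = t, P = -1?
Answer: -1/7926 ≈ -0.00012617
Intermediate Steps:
c = -5 (c = -5 + 0 = -5)
l(W) = -20*W² - 5*W (l(W) = ((W + W)*(W + W) + W)*(-5) = ((2*W)*(2*W) + W)*(-5) = (4*W² + W)*(-5) = (W + 4*W²)*(-5) = -20*W² - 5*W)
1/(l(v(P)) - 7911) = 1/(-5*(-1)*(1 + 4*(-1)) - 7911) = 1/(-5*(-1)*(1 - 4) - 7911) = 1/(-5*(-1)*(-3) - 7911) = 1/(-15 - 7911) = 1/(-7926) = -1/7926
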